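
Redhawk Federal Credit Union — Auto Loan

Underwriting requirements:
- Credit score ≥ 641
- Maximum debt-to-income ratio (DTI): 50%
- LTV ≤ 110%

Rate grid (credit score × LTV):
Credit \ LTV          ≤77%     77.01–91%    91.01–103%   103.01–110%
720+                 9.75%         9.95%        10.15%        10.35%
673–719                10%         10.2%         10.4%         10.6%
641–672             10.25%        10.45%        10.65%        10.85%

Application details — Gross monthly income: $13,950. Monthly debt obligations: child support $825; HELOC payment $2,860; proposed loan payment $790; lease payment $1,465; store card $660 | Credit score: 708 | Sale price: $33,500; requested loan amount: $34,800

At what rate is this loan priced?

10.6%

Credit score 708 ≥ 641; Total monthly debts = (825 + 2,860 + 790 + 1,465 + 660) = 6,600. DTI = 6,600/13,950 = 47.3% ≤ 50%
LTV: 34,800 ÷ 33,500 = 103.9%, within 110% cap
Score 708 is in the 673–719 band; LTV 103.9% is in the 103.01–110% band → 10.6%.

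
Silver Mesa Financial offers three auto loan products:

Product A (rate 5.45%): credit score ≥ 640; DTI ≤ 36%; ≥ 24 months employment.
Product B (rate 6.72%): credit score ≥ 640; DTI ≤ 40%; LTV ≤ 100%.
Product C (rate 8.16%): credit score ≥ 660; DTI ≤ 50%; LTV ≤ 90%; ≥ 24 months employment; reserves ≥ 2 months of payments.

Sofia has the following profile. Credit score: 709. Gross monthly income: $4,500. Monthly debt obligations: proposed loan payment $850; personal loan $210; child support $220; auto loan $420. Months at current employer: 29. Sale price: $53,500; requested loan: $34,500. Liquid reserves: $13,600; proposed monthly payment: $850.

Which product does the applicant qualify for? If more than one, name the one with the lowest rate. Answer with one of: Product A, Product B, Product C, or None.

Total debts = (850 + 210 + 220 + 420) = 1,700; DTI = 1,700/4,500 = 37.8%.
LTV = 34,500/53,500 = 64.5%.
Reserves = 13,600/850 = 16.0 months.
Product A: score 709 ≥ 640; DTI 37.8% > 36%; employment 29 ≥ 24 mo → does not qualify.
Product B: score 709 ≥ 640; DTI 37.8% ≤ 40%; LTV 64.5% ≤ 100% → qualifies.
Product C: score 709 ≥ 660; DTI 37.8% ≤ 50%; LTV 64.5% ≤ 90%; employment 29 ≥ 24 mo; reserves 16.0 ≥ 2 mo → qualifies.
Qualifying: Product B, Product C. Lowest rate is 6.72% → Product B.

Product B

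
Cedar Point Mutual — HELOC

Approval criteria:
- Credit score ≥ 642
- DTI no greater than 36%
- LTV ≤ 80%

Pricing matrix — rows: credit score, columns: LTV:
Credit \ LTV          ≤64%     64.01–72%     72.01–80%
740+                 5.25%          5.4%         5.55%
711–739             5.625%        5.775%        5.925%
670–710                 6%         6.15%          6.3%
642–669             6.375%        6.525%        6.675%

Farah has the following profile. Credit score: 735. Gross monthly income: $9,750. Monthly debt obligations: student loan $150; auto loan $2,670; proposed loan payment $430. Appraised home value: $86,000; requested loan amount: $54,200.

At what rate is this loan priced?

5.625%

Credit score 735 ≥ 642; Total monthly debts = (150 + 2,670 + 430) = 3,250. Debt-to-income = 3,250/9,750 = 33.3% — meets 36% limit
Loan-to-value = 54,200/86,000 = 63% — pass (80% max)
Score 735 is in the 711–739 band; LTV 63% is in the ≤64% band → 5.625%.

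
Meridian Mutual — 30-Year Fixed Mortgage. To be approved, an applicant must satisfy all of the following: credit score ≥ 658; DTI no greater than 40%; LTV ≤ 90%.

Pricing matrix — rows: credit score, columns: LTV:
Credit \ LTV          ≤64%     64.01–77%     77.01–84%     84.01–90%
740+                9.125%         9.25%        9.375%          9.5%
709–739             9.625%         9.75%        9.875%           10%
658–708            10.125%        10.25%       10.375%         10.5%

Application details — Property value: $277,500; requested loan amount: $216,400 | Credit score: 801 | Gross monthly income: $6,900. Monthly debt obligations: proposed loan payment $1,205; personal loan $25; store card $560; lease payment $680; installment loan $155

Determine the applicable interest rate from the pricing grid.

Credit score 801 ≥ 658; Total monthly debts = (1,205 + 25 + 560 + 680 + 155) = 2,625. DTI = 2,625/6,900 = 38% ≤ 40%
LTV = 216,400/277,500 = 78% ≤ 90%
Row: 801 falls in 740+. Column: 78% falls in 77.01–84%. Rate = 9.375%.

9.375%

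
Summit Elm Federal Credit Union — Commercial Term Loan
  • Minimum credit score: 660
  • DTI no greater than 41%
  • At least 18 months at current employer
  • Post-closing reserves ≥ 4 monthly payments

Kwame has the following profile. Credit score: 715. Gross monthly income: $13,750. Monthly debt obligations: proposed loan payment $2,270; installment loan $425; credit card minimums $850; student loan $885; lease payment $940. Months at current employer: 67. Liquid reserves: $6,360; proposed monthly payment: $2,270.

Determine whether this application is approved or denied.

Denied

Credit score 715 ≥ 660 (meets)
Total monthly debts = (2,270 + 425 + 850 + 885 + 940) = 5,370. DTI: 5,370 ÷ 13,750 = 39.1%, within the 41% cap
Employment 67 ≥ 18 months
Reserves = 6,360/2,270 = 2.8 months < 4
Fails on reserves.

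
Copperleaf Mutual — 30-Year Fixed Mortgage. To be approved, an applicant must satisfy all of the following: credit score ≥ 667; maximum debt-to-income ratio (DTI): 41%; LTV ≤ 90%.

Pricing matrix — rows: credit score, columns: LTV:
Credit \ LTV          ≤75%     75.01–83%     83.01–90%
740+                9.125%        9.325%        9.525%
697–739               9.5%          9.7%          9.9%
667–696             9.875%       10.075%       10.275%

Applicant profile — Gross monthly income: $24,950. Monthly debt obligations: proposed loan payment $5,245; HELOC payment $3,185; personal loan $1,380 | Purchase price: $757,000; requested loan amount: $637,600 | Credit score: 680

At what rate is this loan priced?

10.275%

Credit score 680 ≥ 667; Total monthly debts = (5,245 + 3,185 + 1,380) = 9,810. DTI: 9,810 ÷ 24,950 = 39.3%, within the 41% cap
LTV: 637,600 ÷ 757,000 = 84.2%, within 90% cap
Score 680 is in the 667–696 band; LTV 84.2% is in the 83.01–90% band → 10.275%.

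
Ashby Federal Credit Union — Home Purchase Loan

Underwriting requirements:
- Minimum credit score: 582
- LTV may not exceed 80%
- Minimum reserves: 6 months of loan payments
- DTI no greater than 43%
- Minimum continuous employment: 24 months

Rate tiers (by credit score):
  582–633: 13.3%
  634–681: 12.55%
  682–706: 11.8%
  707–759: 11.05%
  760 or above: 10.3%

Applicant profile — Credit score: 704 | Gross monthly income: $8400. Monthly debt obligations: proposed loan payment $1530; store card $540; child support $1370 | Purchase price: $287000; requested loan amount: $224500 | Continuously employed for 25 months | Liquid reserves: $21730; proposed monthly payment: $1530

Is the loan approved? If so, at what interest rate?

Credit score 704 ≥ 582 (meets minimum)
Reserves = 21,730/1,530 = 14.2 months ≥ 6
LTV: 224,500 ÷ 287,000 = 78.2%, within 80% cap
Employment 25 ≥ 24 months
Total monthly debts = (1,530 + 540 + 1,370) = 3,440. DTI = 3,440/8,400 = 41% ≤ 43%
All requirements met. Score 704 falls in the 682–706 tier → 11.8%.

Approved at 11.8%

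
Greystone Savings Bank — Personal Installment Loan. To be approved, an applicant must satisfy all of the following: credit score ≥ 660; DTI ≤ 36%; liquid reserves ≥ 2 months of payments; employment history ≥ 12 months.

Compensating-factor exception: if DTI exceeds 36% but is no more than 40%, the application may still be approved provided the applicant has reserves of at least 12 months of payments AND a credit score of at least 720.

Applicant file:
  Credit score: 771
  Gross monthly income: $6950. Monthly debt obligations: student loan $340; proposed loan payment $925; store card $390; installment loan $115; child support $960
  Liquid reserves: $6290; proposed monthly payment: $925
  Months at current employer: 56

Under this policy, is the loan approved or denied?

Denied

Credit score 771 ≥ 660 (meets base)
Total debts = (340 + 925 + 390 + 115 + 960) = 2,730. DTI: 2,730 ÷ 6,950 = 39.3%, over the 36% base limit.
Liquid reserves cover 6,290/925 = 6.8 months — ≥ 2 required
Employment 56 ≥ 12 months
DTI 39.3% is within the 36%–40% exception band; checking compensating factors.
Reserves 6.8 < 12 months; credit score 771 ≥ 720.
Override conditions not both satisfied; exception does not apply.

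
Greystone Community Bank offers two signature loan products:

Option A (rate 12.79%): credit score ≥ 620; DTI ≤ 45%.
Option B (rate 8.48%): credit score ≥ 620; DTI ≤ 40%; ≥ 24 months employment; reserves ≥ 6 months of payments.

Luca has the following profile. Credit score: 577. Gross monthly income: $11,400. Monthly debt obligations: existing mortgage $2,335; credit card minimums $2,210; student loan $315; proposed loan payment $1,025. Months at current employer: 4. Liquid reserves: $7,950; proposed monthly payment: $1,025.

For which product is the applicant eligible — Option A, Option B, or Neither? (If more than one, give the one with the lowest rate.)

Neither

Total debts = (2,335 + 2,210 + 315 + 1,025) = 5,885; DTI = 5,885/11,400 = 51.6%.
Reserves = 7,950/1,025 = 7.8 months.
Option A: score 577 < 620; DTI 51.6% > 45% → does not qualify.
Option B: score 577 < 620; DTI 51.6% > 40%; employment 4 < 24 mo; reserves 7.8 ≥ 6 mo → does not qualify.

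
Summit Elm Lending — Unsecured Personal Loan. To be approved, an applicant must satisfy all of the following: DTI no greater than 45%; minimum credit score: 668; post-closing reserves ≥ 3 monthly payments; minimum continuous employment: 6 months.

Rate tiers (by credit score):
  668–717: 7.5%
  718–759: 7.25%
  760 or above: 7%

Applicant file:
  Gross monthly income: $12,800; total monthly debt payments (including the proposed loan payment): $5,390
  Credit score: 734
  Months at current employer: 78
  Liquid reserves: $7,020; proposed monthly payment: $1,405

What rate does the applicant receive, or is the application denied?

Approved at 7.25%

Credit score 734 ≥ 668 (meets minimum)
Debt-to-income = 5,390/12,800 = 42.1% — meets 45% limit
Employment 78 ≥ 6 months
Reserves = 7,020/1,405 = 5.0 months ≥ 3
All requirements met. Score 734 falls in the 718–759 tier → 7.25%.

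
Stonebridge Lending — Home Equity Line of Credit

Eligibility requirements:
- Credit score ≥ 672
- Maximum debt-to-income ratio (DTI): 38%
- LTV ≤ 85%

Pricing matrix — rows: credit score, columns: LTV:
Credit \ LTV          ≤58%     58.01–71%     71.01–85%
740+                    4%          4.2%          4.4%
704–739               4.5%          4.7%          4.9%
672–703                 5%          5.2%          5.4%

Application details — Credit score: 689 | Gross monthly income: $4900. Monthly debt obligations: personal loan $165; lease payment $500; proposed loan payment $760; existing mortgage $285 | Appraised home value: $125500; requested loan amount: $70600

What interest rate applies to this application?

5%

Credit score 689 ≥ 672; Total monthly debts = (165 + 500 + 760 + 285) = 1,710. DTI: 1,710 ÷ 4,900 = 34.9%, within the 38% cap
Loan-to-value = 70,600/125,500 = 56.3% — pass (85% max)
Credit 689 → row 672–703; LTV 56.3% → column ≤58%. Grid cell → 5%.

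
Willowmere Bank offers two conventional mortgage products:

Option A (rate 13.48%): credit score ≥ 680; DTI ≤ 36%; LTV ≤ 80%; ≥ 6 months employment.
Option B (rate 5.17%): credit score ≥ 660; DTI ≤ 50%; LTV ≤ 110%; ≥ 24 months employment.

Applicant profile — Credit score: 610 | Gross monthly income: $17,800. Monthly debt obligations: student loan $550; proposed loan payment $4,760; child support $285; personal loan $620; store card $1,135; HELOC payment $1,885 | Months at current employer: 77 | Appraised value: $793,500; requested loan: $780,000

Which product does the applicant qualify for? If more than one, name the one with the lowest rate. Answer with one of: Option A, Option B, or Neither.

Total debts = (550 + 4,760 + 285 + 620 + 1,135 + 1,885) = 9,235; DTI = 9,235/17,800 = 51.9%.
LTV = 780,000/793,500 = 98.3%.
Option A: score 610 < 680; DTI 51.9% > 36%; LTV 98.3% > 80%; employment 77 ≥ 6 mo → does not qualify.
Option B: score 610 < 660; DTI 51.9% > 50%; LTV 98.3% ≤ 110%; employment 77 ≥ 24 mo → does not qualify.

Neither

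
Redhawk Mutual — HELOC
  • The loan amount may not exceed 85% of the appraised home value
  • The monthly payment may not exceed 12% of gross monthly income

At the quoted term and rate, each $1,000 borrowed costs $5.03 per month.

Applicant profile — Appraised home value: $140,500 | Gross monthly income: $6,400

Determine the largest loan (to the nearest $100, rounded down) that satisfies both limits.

$119,400

Payment cap: 12% × $6,400 = $768/month.
At $5.03 per $1,000, that supports 768/5.03 × 1,000 ≈ $152,683 → $152,600.
LTV cap: 85% × $140,500 = $119,425 → $119,400.
Binding constraint: loan-to-value.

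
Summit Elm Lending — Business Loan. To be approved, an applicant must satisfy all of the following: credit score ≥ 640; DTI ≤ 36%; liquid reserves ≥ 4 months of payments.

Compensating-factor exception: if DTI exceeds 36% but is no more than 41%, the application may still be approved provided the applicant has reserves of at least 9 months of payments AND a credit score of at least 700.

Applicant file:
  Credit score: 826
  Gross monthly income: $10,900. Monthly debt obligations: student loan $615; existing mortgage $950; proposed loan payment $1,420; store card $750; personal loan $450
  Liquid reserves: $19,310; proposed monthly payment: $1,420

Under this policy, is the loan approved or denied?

Credit score 826 ≥ 640 (meets base)
Total debts = (615 + 950 + 1,420 + 750 + 450) = 4,185. DTI = 4,185/10,900 = 38.4% > 36% — standard DTI limit exceeded.
Reserves: 19,310 ÷ 1,420 = 13.6 months (meets 4-month minimum)
38.4% falls in the override range (36%–41%), so the compensating-factor test applies.
Reserves 13.6 ≥ 9 months; credit score 826 ≥ 700.
Both compensating conditions met → exception applies.

Approved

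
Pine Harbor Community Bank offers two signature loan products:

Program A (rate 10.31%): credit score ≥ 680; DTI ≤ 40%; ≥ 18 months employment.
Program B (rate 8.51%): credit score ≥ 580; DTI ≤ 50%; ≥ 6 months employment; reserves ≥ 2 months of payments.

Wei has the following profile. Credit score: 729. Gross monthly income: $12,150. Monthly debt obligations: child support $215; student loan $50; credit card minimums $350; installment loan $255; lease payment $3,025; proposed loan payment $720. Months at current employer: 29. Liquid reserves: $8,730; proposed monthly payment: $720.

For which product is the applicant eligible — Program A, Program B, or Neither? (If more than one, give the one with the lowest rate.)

Total debts = (215 + 50 + 350 + 255 + 3,025 + 720) = 4,615; DTI = 4,615/12,150 = 38%.
Reserves = 8,730/720 = 12.1 months.
Program A: score 729 ≥ 680; DTI 38% ≤ 40%; employment 29 ≥ 18 mo → qualifies.
Program B: score 729 ≥ 580; DTI 38% ≤ 50%; employment 29 ≥ 6 mo; reserves 12.1 ≥ 2 mo → qualifies.
Qualifying: Program A, Program B. Lowest rate is 8.51% → Program B.

Program B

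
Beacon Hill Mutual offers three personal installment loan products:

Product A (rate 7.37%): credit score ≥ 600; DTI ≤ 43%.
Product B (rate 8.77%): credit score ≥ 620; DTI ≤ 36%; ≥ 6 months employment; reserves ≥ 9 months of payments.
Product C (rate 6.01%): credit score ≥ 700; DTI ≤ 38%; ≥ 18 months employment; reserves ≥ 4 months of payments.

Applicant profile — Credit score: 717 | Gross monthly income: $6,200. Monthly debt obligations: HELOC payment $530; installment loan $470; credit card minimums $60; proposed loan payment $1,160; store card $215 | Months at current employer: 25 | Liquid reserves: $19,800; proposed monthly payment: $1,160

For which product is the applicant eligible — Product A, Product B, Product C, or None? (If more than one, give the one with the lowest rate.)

Product A

Total debts = (530 + 470 + 60 + 1,160 + 215) = 2,435; DTI = 2,435/6,200 = 39.3%.
Reserves = 19,800/1,160 = 17.1 months.
Product A: score 717 ≥ 600; DTI 39.3% ≤ 43% → qualifies.
Product B: score 717 ≥ 620; DTI 39.3% > 36%; employment 25 ≥ 6 mo; reserves 17.1 ≥ 9 mo → does not qualify.
Product C: score 717 ≥ 700; DTI 39.3% > 38%; employment 25 ≥ 18 mo; reserves 17.1 ≥ 4 mo → does not qualify.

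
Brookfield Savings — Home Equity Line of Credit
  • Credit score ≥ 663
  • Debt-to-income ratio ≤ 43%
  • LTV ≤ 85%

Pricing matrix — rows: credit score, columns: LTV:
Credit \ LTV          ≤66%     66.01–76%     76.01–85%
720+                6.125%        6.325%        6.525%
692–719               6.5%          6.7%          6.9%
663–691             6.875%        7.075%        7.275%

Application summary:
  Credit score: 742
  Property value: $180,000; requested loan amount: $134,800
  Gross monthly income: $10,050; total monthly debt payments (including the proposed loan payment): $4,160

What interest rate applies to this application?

6.325%

Credit score 742 ≥ 663; Debt-to-income = 4,160/10,050 = 41.4% — meets 43% limit
Loan-to-value = 134,800/180,000 = 74.9% — pass (85% max)
Row: 742 falls in 720+. Column: 74.9% falls in 66.01–76%. Rate = 6.325%.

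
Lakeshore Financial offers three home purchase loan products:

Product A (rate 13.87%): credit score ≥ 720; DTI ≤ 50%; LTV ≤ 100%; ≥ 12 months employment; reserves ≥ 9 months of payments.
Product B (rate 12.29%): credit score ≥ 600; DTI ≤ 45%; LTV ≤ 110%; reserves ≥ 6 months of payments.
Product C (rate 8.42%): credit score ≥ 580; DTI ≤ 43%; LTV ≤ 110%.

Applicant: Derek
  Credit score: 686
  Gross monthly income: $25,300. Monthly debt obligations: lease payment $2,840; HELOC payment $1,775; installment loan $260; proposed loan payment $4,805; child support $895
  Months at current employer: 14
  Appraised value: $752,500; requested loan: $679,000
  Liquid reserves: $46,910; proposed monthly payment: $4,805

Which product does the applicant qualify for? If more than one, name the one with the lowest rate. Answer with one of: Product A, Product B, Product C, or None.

Total debts = (2,840 + 1,775 + 260 + 4,805 + 895) = 10,575; DTI = 10,575/25,300 = 41.8%.
LTV = 679,000/752,500 = 90.2%.
Reserves = 46,910/4,805 = 9.8 months.
Product A: score 686 < 720; DTI 41.8% ≤ 50%; LTV 90.2% ≤ 100%; employment 14 ≥ 12 mo; reserves 9.8 ≥ 9 mo → does not qualify.
Product B: score 686 ≥ 600; DTI 41.8% ≤ 45%; LTV 90.2% ≤ 110%; reserves 9.8 ≥ 6 mo → qualifies.
Product C: score 686 ≥ 580; DTI 41.8% ≤ 43%; LTV 90.2% ≤ 110% → qualifies.
Qualifying: Product B, Product C. Lowest rate is 8.42% → Product C.

Product C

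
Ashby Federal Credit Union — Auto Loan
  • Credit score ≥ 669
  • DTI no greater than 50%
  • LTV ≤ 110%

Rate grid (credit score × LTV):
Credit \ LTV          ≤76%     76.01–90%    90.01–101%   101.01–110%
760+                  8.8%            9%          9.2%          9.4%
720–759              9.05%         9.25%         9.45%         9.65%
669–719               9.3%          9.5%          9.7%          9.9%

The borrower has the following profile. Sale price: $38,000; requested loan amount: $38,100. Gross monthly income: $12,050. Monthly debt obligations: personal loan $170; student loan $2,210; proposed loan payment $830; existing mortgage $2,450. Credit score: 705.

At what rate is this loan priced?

Credit score 705 ≥ 669; Total monthly debts = (170 + 2,210 + 830 + 2,450) = 5,660. Debt-to-income = 5,660/12,050 = 47% — meets 50% limit
LTV = 38,100/38,000 = 100.3% ≤ 110%
Score 705 is in the 669–719 band; LTV 100.3% is in the 90.01–101% band → 9.7%.

9.7%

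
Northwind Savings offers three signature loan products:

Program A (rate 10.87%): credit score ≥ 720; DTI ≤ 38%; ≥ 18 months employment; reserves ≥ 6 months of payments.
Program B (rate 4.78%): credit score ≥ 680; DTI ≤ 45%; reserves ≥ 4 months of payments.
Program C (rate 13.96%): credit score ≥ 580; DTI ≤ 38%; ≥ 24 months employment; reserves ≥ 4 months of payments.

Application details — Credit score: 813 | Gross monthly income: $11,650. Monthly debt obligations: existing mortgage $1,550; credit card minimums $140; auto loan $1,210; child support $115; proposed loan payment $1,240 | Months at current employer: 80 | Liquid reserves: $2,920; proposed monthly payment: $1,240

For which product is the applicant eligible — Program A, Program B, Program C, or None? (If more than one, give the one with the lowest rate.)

Total debts = (1,550 + 140 + 1,210 + 115 + 1,240) = 4,255; DTI = 4,255/11,650 = 36.5%.
Reserves = 2,920/1,240 = 2.4 months.
Program A: score 813 ≥ 720; DTI 36.5% ≤ 38%; employment 80 ≥ 18 mo; reserves 2.4 < 6 mo → does not qualify.
Program B: score 813 ≥ 680; DTI 36.5% ≤ 45%; reserves 2.4 < 4 mo → does not qualify.
Program C: score 813 ≥ 580; DTI 36.5% ≤ 38%; employment 80 ≥ 24 mo; reserves 2.4 < 4 mo → does not qualify.

None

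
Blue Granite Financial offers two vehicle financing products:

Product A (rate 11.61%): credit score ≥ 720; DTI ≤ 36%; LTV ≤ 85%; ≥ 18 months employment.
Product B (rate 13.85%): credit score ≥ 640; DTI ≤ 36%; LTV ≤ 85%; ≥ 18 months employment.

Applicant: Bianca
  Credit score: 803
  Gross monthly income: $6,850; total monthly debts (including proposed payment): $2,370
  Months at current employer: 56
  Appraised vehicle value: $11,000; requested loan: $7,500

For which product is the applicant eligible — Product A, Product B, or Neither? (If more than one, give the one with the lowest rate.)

DTI = 2,370/6,850 = 34.6%.
LTV = 7,500/11,000 = 68.2%.
Product A: score 803 ≥ 720; DTI 34.6% ≤ 36%; LTV 68.2% ≤ 85%; employment 56 ≥ 18 mo → qualifies.
Product B: score 803 ≥ 640; DTI 34.6% ≤ 36%; LTV 68.2% ≤ 85%; employment 56 ≥ 18 mo → qualifies.
Qualifying: Product A, Product B. Lowest rate is 11.61% → Product A.

Product A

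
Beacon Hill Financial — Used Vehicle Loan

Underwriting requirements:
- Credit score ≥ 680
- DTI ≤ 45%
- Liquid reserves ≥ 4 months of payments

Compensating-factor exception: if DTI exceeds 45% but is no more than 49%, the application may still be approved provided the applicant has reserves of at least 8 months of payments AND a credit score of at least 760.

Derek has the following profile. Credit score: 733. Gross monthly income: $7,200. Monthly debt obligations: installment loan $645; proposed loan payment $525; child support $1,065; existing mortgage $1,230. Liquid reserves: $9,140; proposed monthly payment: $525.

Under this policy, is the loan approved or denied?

Credit score 733 ≥ 680 (meets base)
Total debts = (645 + 525 + 1,065 + 1,230) = 3,465. DTI: 3,465 ÷ 7,200 = 48.1%, over the 45% base limit.
Reserves: 9,140 ÷ 525 = 17.4 months (meets 4-month minimum)
48.1% falls in the override range (45%–49%), so the compensating-factor test applies.
Override check — reserves: 17.4 mo (ok); score: 733 (below 760).
Override conditions not both satisfied; exception does not apply.

Denied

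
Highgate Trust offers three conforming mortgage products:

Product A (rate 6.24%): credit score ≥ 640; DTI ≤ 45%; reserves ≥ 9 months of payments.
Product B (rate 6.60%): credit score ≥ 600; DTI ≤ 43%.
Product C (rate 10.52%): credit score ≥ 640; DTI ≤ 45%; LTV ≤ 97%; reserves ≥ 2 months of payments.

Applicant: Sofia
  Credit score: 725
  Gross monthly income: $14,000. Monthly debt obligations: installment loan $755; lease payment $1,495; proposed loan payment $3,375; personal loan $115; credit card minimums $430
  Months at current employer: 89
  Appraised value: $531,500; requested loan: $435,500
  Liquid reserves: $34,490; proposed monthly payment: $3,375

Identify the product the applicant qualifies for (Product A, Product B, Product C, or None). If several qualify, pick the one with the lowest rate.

Total debts = (755 + 1,495 + 3,375 + 115 + 430) = 6,170; DTI = 6,170/14,000 = 44.1%.
LTV = 435,500/531,500 = 81.9%.
Reserves = 34,490/3,375 = 10.2 months.
Product A: score 725 ≥ 640; DTI 44.1% ≤ 45%; reserves 10.2 ≥ 9 mo → qualifies.
Product B: score 725 ≥ 600; DTI 44.1% > 43% → does not qualify.
Product C: score 725 ≥ 640; DTI 44.1% ≤ 45%; LTV 81.9% ≤ 97%; reserves 10.2 ≥ 2 mo → qualifies.
Qualifying: Product A, Product C. Lowest rate is 6.24% → Product A.

Product A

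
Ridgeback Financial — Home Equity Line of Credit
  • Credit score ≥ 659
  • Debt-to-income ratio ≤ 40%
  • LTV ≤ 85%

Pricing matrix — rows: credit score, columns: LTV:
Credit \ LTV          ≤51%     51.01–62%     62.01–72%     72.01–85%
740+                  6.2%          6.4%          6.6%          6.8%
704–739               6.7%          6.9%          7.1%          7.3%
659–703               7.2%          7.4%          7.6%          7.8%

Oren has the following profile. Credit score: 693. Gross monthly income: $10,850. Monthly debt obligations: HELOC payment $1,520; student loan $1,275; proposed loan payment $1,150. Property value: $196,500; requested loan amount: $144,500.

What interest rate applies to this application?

Credit score 693 ≥ 659; Total monthly debts = (1,520 + 1,275 + 1,150) = 3,945. Debt-to-income = 3,945/10,850 = 36.4% — meets 40% limit
Loan-to-value = 144,500/196,500 = 73.5% — pass (85% max)
Score 693 is in the 659–703 band; LTV 73.5% is in the 72.01–85% band → 7.8%.

7.8%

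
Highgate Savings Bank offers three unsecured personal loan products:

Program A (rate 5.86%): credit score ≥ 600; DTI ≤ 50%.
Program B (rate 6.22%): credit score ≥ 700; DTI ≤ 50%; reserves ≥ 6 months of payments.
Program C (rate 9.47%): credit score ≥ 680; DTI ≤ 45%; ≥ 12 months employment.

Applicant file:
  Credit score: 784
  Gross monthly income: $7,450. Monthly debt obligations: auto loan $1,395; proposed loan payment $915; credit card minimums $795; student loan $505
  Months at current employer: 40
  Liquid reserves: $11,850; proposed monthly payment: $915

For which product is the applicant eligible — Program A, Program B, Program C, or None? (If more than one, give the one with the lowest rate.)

Total debts = (1,395 + 915 + 795 + 505) = 3,610; DTI = 3,610/7,450 = 48.5%.
Reserves = 11,850/915 = 13.0 months.
Program A: score 784 ≥ 600; DTI 48.5% ≤ 50% → qualifies.
Program B: score 784 ≥ 700; DTI 48.5% ≤ 50%; reserves 13.0 ≥ 6 mo → qualifies.
Program C: score 784 ≥ 680; DTI 48.5% > 45%; employment 40 ≥ 12 mo → does not qualify.
Qualifying: Program A, Program B. Lowest rate is 5.86% → Program A.

Program A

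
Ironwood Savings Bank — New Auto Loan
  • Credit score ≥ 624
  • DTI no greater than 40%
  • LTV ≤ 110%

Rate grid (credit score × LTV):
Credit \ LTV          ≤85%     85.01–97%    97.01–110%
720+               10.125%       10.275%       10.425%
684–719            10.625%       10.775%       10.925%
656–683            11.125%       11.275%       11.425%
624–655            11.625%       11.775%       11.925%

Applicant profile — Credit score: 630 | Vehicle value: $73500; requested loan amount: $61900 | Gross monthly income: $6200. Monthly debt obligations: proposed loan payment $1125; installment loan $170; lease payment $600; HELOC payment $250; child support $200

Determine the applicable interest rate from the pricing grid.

Credit score 630 ≥ 624; Total monthly debts = (1,125 + 170 + 600 + 250 + 200) = 2,345. Debt-to-income = 2,345/6,200 = 37.8% — meets 40% limit
Loan-to-value = 61,900/73,500 = 84.2% — pass (110% max)
Score 630 is in the 624–655 band; LTV 84.2% is in the ≤85% band → 11.625%.

11.625%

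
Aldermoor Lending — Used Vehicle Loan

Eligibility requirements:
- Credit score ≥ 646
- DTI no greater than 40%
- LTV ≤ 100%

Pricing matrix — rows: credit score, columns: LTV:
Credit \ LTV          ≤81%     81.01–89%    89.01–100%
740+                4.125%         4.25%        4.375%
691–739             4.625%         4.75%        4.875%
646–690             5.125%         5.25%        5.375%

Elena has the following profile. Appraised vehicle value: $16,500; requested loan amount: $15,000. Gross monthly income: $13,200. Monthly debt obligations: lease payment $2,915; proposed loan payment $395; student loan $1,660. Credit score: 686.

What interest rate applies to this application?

Credit score 686 ≥ 646; Total monthly debts = (2,915 + 395 + 1,660) = 4,970. DTI: 4,970 ÷ 13,200 = 37.7%, within the 40% cap
LTV = 15,000/16,500 = 90.9% ≤ 100%
Score 686 is in the 646–690 band; LTV 90.9% is in the 89.01–100% band → 5.375%.

5.375%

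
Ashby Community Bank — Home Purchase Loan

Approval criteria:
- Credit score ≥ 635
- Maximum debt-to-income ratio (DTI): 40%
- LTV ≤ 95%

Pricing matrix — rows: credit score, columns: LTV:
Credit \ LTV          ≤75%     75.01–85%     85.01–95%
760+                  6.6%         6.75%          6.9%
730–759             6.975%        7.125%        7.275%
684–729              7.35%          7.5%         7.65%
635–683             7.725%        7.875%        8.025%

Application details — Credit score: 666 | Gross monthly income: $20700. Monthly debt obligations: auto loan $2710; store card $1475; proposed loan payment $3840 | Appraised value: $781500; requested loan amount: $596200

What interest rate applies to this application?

Credit score 666 ≥ 635; Total monthly debts = (2,710 + 1,475 + 3,840) = 8,025. DTI: 8,025 ÷ 20,700 = 38.8%, within the 40% cap
Loan-to-value = 596,200/781,500 = 76.3% — pass (95% max)
Row: 666 falls in 635–683. Column: 76.3% falls in 75.01–85%. Rate = 7.875%.

7.875%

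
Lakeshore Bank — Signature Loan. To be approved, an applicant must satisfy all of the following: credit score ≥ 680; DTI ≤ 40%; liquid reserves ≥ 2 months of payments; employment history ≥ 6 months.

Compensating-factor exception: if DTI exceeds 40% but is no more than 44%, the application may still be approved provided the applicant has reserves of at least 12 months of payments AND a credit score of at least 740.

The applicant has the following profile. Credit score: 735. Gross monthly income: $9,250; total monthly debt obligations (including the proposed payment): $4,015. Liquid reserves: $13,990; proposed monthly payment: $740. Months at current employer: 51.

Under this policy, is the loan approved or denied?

Denied

Credit score 735 ≥ 680 (meets base)
DTI = 4,015/9,250 = 43.4% > 40% — standard DTI limit exceeded.
Liquid reserves cover 13,990/740 = 18.9 months — ≥ 2 required
Employment 51 ≥ 6 months
43.4% falls in the override range (40%–44%), so the compensating-factor test applies.
Reserves 18.9 ≥ 12 months; credit score 735 < 740.
Compensating-factor requirement not fully met.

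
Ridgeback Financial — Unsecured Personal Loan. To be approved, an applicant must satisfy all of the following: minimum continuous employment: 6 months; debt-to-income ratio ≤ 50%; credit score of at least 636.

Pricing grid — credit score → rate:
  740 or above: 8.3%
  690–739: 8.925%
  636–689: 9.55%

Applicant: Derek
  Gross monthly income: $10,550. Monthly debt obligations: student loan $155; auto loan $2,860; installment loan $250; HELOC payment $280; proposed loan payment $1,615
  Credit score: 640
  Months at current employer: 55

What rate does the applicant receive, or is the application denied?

Approved at 9.55%

Credit score 640 ≥ 636 (meets minimum)
Total monthly debts = (155 + 2,860 + 250 + 280 + 1,615) = 5,160. DTI = 5,160/10,550 = 48.9% ≤ 50%
Employment 55 ≥ 6 months
All requirements met. Score 640 falls in the 636–689 tier → 9.55%.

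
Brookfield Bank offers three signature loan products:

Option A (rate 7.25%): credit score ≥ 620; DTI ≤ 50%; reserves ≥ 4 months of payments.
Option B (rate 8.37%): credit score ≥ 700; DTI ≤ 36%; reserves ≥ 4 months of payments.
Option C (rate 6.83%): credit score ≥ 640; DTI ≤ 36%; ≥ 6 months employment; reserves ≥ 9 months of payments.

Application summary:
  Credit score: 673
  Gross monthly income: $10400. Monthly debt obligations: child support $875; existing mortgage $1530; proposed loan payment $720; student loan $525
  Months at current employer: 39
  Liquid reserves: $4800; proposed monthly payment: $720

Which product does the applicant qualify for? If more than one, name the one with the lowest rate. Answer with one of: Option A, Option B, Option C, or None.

Total debts = (875 + 1,530 + 720 + 525) = 3,650; DTI = 3,650/10,400 = 35.1%.
Reserves = 4,800/720 = 6.7 months.
Option A: score 673 ≥ 620; DTI 35.1% ≤ 50%; reserves 6.7 ≥ 4 mo → qualifies.
Option B: score 673 < 700; DTI 35.1% ≤ 36%; reserves 6.7 ≥ 4 mo → does not qualify.
Option C: score 673 ≥ 640; DTI 35.1% ≤ 36%; employment 39 ≥ 6 mo; reserves 6.7 < 9 mo → does not qualify.

Option A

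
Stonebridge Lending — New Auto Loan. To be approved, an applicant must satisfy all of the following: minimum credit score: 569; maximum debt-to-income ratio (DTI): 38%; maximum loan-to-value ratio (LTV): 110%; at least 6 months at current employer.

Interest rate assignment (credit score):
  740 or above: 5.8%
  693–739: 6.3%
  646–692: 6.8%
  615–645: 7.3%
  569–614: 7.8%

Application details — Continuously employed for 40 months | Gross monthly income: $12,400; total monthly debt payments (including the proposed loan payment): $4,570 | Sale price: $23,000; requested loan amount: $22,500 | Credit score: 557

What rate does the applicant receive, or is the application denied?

Denied

Credit score 557 < 569 (below minimum)
Employment 40 ≥ 6 months
Loan-to-value = 22,500/23,000 = 97.8% — pass (110% max)
DTI: 4,570 ÷ 12,400 = 36.9%, within the 38% cap
Not all requirements met → denied.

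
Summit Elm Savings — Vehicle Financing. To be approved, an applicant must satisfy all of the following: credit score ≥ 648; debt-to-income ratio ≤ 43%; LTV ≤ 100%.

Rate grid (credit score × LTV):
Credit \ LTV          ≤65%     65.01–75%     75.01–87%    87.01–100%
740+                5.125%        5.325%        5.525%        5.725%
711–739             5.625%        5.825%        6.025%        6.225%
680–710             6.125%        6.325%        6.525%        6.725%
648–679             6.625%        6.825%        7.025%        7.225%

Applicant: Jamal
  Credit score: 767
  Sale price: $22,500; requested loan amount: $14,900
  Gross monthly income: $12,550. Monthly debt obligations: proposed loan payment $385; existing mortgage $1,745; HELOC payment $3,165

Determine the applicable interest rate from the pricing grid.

5.325%

Credit score 767 ≥ 648; Total monthly debts = (385 + 1,745 + 3,165) = 5,295. Debt-to-income = 5,295/12,550 = 42.2% — meets 43% limit
LTV: 14,900 ÷ 22,500 = 66.2%, within 100% cap
Credit 767 → row 740+; LTV 66.2% → column 65.01–75%. Grid cell → 5.325%.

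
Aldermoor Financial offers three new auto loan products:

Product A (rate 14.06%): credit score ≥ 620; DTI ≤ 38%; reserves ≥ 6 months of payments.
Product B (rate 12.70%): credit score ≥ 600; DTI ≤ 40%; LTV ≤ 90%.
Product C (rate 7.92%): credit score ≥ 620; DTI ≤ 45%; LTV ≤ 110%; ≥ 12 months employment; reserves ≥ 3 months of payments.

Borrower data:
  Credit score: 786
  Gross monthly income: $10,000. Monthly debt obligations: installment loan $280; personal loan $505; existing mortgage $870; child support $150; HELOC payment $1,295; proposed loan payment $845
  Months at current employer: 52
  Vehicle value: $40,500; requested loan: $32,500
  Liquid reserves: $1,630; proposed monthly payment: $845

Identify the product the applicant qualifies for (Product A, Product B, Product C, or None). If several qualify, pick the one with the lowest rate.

Total debts = (280 + 505 + 870 + 150 + 1,295 + 845) = 3,945; DTI = 3,945/10,000 = 39.5%.
LTV = 32,500/40,500 = 80.2%.
Reserves = 1,630/845 = 1.9 months.
Product A: score 786 ≥ 620; DTI 39.5% > 38%; reserves 1.9 < 6 mo → does not qualify.
Product B: score 786 ≥ 600; DTI 39.5% ≤ 40%; LTV 80.2% ≤ 90% → qualifies.
Product C: score 786 ≥ 620; DTI 39.5% ≤ 45%; LTV 80.2% ≤ 110%; employment 52 ≥ 12 mo; reserves 1.9 < 3 mo → does not qualify.

Product B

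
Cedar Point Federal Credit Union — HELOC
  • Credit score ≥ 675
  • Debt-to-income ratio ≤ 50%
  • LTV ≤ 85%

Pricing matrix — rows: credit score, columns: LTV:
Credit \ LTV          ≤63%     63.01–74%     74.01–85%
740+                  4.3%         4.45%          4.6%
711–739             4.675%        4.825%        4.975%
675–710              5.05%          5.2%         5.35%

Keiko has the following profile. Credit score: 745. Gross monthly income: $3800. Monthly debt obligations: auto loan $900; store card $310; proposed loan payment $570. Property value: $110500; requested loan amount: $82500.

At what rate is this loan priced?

4.6%

Credit score 745 ≥ 675; Total monthly debts = (900 + 310 + 570) = 1,780. DTI: 1,780 ÷ 3,800 = 46.8%, within the 50% cap
LTV = 82,500/110,500 = 74.7% ≤ 85%
Credit 745 → row 740+; LTV 74.7% → column 74.01–85%. Grid cell → 4.6%.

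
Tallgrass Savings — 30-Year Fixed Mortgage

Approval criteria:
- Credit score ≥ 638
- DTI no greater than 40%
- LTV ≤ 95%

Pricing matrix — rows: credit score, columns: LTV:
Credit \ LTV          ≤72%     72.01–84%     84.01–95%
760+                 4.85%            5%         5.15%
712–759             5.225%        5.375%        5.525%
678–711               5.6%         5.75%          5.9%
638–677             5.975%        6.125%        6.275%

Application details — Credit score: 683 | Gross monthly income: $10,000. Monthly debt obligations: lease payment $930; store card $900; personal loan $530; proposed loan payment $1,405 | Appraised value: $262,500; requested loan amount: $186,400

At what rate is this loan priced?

5.6%

Credit score 683 ≥ 638; Total monthly debts = (930 + 900 + 530 + 1,405) = 3,765. Debt-to-income = 3,765/10,000 = 37.6% — meets 40% limit
Loan-to-value = 186,400/262,500 = 71% — pass (95% max)
Credit 683 → row 678–711; LTV 71% → column ≤72%. Grid cell → 5.6%.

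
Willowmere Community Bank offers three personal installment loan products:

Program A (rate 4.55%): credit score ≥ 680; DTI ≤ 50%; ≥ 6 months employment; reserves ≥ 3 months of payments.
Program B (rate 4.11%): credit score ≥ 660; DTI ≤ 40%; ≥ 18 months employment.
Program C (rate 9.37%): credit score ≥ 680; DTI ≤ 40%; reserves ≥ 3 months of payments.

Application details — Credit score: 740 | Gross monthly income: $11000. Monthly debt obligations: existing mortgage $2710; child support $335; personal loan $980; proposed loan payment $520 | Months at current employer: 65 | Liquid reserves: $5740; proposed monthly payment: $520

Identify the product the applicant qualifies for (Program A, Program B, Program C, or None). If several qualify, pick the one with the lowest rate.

Program A

Total debts = (2,710 + 335 + 980 + 520) = 4,545; DTI = 4,545/11,000 = 41.3%.
Reserves = 5,740/520 = 11.0 months.
Program A: score 740 ≥ 680; DTI 41.3% ≤ 50%; employment 65 ≥ 6 mo; reserves 11.0 ≥ 3 mo → qualifies.
Program B: score 740 ≥ 660; DTI 41.3% > 40%; employment 65 ≥ 18 mo → does not qualify.
Program C: score 740 ≥ 680; DTI 41.3% > 40%; reserves 11.0 ≥ 3 mo → does not qualify.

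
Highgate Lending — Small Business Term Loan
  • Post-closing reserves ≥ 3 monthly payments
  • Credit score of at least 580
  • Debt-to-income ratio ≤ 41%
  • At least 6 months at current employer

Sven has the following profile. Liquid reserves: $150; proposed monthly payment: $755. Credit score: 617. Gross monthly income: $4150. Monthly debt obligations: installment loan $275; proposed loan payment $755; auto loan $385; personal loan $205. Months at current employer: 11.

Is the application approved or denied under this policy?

Denied

Reserves = 150/755 = 0.2 months < 3
Credit score 617 ≥ 580 (meets)
Total monthly debts = (275 + 755 + 385 + 205) = 1,620. DTI: 1,620 ÷ 4,150 = 39%, within the 41% cap
Employment 11 ≥ 6 months
Fails on reserves.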